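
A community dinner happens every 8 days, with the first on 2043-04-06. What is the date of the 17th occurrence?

The 17th occurrence is 16 intervals after the first: 16 × 8 = 128 days after 2043-04-06.
April has 30 days — 24 days to the end of April leaves 104.
May has 31 days (73 left).
June has 30 days (43 left).
July has 31 days (12 left).
12 days into August → 2043-08-12.

2043-08-12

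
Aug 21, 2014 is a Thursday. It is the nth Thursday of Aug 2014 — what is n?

3rd

Day 21 falls in week ⌈21/7⌉ of the month.
Days 1–7 hold the 1st Thursday, 8–14 the 2nd, 15–21 the 3rd, 22–28 the 4th, 29–31 the 5th.
21 is in the range for the 3rd.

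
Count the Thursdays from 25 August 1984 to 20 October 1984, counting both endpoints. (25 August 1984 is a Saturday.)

8

25 August 1984 is a Saturday; the first Thursday on or after it is 30 August 1984 (5 days later).
From 30 August 1984 to 20 October 1984: 1 + 30 + 20 = 51 days (rest of August, September, October).
51 ÷ 7 = 7 full weeks with remainder 2, so 7 more Thursdays after the first → 8.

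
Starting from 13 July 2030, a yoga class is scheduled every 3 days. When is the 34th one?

20 October 2030

The 34th occurrence is 33 intervals after the first: 33 × 3 = 99 days after 13 July 2030.
July has 31 days — 18 days to the end of July leaves 81.
August has 31 days (50 left).
September has 30 days (20 left).
20 days into October → 20 October 2030.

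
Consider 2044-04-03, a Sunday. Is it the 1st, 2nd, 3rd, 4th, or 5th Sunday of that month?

1st

Day 3 falls in week ⌈3/7⌉ of the month.
Days 1–7 hold the 1st Sunday, 8–14 the 2nd, 15–21 the 3rd, 22–28 the 4th, 29–31 the 5th.
3 is in the range for the 1st.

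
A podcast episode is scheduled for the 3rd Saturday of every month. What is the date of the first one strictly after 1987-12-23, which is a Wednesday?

1988-01-16

December 1987 starts on a Tuesday; its first Saturday is the 5th, so the 3rd Saturday is the 19th — 1987-12-19.
That is not after 1987-12-23, so look at January 1988.
January 1988 starts on a Friday; its first Saturday is the 2nd, so the 3rd Saturday is the 16th — 1988-01-16.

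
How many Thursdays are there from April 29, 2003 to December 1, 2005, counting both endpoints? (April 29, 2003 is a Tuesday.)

April 29, 2003 is a Tuesday; the first Thursday on or after it is May 1, 2003 (2 days later).
From May 1, 2003 to December 1, 2005: 244 + 366 + 335 = 945 days (rest of 2003, 2004, to December 1, 2005 in 2005).
945 ÷ 7 = 135 full weeks with remainder 0, so 135 more Thursdays after the first → 136.

136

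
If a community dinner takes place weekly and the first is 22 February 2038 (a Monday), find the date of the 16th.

7 June 2038

The 16th occurrence is 15 intervals after the first: 15 × 7 = 105 days after 22 February 2038.
February has 28 days — 6 days to the end of February leaves 99.
March has 31 days (68 left).
April has 30 days (38 left).
May has 31 days (7 left).
7 days into June → 7 June 2038.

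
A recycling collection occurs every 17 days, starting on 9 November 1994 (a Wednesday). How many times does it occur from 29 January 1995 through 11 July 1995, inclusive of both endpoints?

Occurrences land 17·i days after 9 November 1994 for i = 0, 1, 2, …
29 January 1995 is 81 days after the start; 81 ÷ 17 = 4 remainder 13; since the remainder is 13, round up to i = 5. First occurrence in the window: #6 on 2 February 1995 (5×17 = 85 days in).
11 July 1995 is 244 days after the start; 244 ÷ 17 = 14 remainder 6. Last occurrence in the window: #15 on 5 July 1995.
Occurrences #6 through #15: 10 in total.

10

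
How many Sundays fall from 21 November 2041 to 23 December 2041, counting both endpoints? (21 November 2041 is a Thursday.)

5

21 November 2041 is a Thursday; the first Sunday on or after it is 24 November 2041 (3 days later).
From 24 November 2041 to 23 December 2041: 6 + 23 = 29 days (rest of November, December).
29 ÷ 7 = 4 full weeks with remainder 1, so 4 more Sundays after the first → 5.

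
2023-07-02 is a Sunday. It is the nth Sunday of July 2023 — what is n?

1st

Day 2 falls in week ⌈2/7⌉ of the month.
Days 1–7 hold the 1st Sunday, 8–14 the 2nd, 15–21 the 3rd, 22–28 the 4th, 29–31 the 5th.
2 is in the range for the 1st.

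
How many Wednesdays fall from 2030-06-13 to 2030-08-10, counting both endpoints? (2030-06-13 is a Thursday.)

2030-06-13 is a Thursday; the first Wednesday on or after it is 2030-06-19 (6 days later).
From 2030-06-19 to 2030-08-10: 11 + 31 + 10 = 52 days (rest of June, July, August).
52 ÷ 7 = 7 full weeks with remainder 3, so 7 more Wednesdays after the first → 8.

8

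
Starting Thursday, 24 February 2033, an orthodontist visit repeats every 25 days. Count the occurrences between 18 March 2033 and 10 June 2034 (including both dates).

Occurrences land 25·i days after 24 February 2033 for i = 0, 1, 2, …
18 March 2033 is 22 days after the start; 22 ÷ 25 = 0 remainder 22; since the remainder is 22, round up to i = 1. First occurrence in the window: #2 on 21 March 2033 (1×25 = 25 days in).
10 June 2034 is 471 days after the start; 471 ÷ 25 = 18 remainder 21. Last occurrence in the window: #19 on 20 May 2034.
Occurrences #2 through #19: 18 in total.

18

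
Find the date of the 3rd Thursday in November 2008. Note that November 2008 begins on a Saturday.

November 2008 begins on a Saturday, so the first Thursday is November 6 (5 days later).
The 3rd Thursday is 2 weeks later: 6 + 14 = 20.

20 November 2008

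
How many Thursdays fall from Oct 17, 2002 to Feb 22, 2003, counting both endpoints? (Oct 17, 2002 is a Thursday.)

19

Oct 17, 2002 is a Thursday; the first Thursday on or after it is Oct 17, 2002.
From Oct 17, 2002 to Feb 22, 2003: 14 + 30 + 31 + 31 + 22 = 128 days (rest of Oct, Nov, Dec, Jan, Feb).
128 ÷ 7 = 18 full weeks with remainder 2, so 18 more Thursdays after the first → 19.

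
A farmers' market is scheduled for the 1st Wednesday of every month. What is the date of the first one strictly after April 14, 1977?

April 1977 starts on a Friday, so its 1st Wednesday is April 6, 1977 (5 days in).
That is not after April 14, 1977, so look at May 1977.
May 1977 starts on a Sunday, so its 1st Wednesday is May 4, 1977 (3 days in).

May 4, 1977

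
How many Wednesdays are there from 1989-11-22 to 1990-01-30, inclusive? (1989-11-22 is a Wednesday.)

10

1989-11-22 is a Wednesday; the first Wednesday on or after it is 1989-11-22.
From 1989-11-22 to 1990-01-30: 8 + 31 + 30 = 69 days (rest of November, December, January).
69 ÷ 7 = 9 full weeks with remainder 6, so 9 more Wednesdays after the first → 10.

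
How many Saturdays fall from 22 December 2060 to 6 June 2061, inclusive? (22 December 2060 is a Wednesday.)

22 December 2060 is a Wednesday; the first Saturday on or after it is 25 December 2060 (3 days later).
From 25 December 2060 to 6 June 2061: 6 + 31 + 28 + 31 + 30 + 31 + 6 = 163 days (rest of December, January, February, March, April, May, June).
163 ÷ 7 = 23 full weeks with remainder 2, so 23 more Saturdays after the first → 24.

24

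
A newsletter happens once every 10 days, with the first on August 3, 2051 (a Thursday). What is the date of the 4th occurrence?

September 2, 2051

The 4th occurrence is 3 intervals after the first: 3 × 10 = 30 days after August 3, 2051.
August has 31 days — 28 days to the end of August leaves 2.
2 days into September → September 2, 2051.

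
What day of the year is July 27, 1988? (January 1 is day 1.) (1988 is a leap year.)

209

Days in months before July: 31 + 29 + 31 + 30 + 31 + 30 = 182.
Plus 27 days into July → day 209.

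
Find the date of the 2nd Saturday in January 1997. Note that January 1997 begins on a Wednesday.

January 1997 begins on a Wednesday, so the first Saturday is January 4 (3 days later).
The 2nd Saturday is 1 weeks later: 4 + 7 = 11.

January 11, 1997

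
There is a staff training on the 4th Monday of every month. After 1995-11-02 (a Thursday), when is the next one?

1995-11-27

November 1995 starts on a Wednesday; its first Monday is the 6th, so the 4th Monday is the 27th — 1995-11-27.
1995-11-27 is after 1995-11-02, so that is the next one.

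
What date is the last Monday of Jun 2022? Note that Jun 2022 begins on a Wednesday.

Jun 27, 2022

Jun 2022 begins on a Wednesday, so the first Monday is Jun 6 (5 days later).
Jun 2022 has 30 days. Adding weeks: 6, 13, 20, 27 — the last one ≤ 30 is the 27th.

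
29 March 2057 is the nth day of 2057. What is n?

88

Days in months before March: 31 + 28 = 59.
Plus 29 days into March → day 88.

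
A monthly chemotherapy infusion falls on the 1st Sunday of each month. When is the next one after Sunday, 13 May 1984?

3 June 1984

May 1984 starts on a Tuesday, so its 1st Sunday is 6 May 1984 (5 days in).
That is not after 13 May 1984, so look at June 1984.
June 1984 starts on a Friday, so its 1st Sunday is 3 June 1984 (2 days in).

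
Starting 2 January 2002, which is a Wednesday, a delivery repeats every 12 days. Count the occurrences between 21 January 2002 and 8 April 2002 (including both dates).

7

Occurrences land 12·i days after 2 January 2002 for i = 0, 1, 2, …
21 January 2002 is 19 days after the start; 19 ÷ 12 = 1 remainder 7; since the remainder is 7, round up to i = 2. First occurrence in the window: #3 on 26 January 2002 (2×12 = 24 days in).
8 April 2002 is 96 days after the start; 96 ÷ 12 = 8 remainder 0. Last occurrence in the window: #9 on 8 April 2002.
Occurrences #3 through #9: 7 in total.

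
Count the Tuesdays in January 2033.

4

2033-01-01 is a Saturday; the first Tuesday on or after it is 2033-01-04 (3 days later).
From 2033-01-04 to 2033-01-31 is 31 − 4 = 27 days.
27 ÷ 7 = 3 full weeks with remainder 6, so 3 more Tuesdays after the first → 4.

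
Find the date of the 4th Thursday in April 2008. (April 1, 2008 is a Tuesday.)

April 2008 begins on a Tuesday, so the first Thursday is April 3 (2 days later).
The 4th Thursday is 3 weeks later: 3 + 21 = 24.

2008-04-24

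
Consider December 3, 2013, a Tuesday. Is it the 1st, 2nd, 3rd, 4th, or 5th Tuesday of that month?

Day 3 falls in week ⌈3/7⌉ of the month.
Days 1–7 hold the 1st Tuesday, 8–14 the 2nd, 15–21 the 3rd, 22–28 the 4th, 29–31 the 5th.
3 is in the range for the 1st.

1st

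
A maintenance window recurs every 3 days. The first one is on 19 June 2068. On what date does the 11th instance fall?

19 July 2068

The 11th occurrence is 10 intervals after the first: 10 × 3 = 30 days after 19 June 2068.
June has 30 days — 11 days to the end of June leaves 19.
19 days into July → 19 July 2068.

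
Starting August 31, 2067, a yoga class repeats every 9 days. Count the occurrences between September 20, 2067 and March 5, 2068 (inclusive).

Occurrences land 9·i days after August 31, 2067 for i = 0, 1, 2, …
September 20, 2067 is 20 days after the start; 20 ÷ 9 = 2 remainder 2; since the remainder is 2, round up to i = 3. First occurrence in the window: #4 on September 27, 2067 (3×9 = 27 days in).
March 5, 2068 is 187 days after the start; 187 ÷ 9 = 20 remainder 7. Last occurrence in the window: #21 on February 27, 2068.
Occurrences #4 through #21: 18 in total.

18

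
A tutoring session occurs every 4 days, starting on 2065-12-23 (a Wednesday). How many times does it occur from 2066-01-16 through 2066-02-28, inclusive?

Occurrences land 4·i days after 2065-12-23 for i = 0, 1, 2, …
2066-01-16 is 24 days after the start; 24 ÷ 4 = 6 remainder 0. First occurrence in the window: #7 on 2066-01-16 (6×4 = 24 days in).
2066-02-28 is 67 days after the start; 67 ÷ 4 = 16 remainder 3. Last occurrence in the window: #17 on 2066-02-25.
Occurrences #7 through #17: 11 in total.

11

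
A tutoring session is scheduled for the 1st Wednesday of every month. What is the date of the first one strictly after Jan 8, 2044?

Feb 3, 2044

Jan 2044 starts on a Friday, so its 1st Wednesday is Jan 6, 2044 (5 days in).
That is not after Jan 8, 2044, so look at Feb 2044.
Feb 2044 starts on a Monday, so its 1st Wednesday is Feb 3, 2044 (2 days in).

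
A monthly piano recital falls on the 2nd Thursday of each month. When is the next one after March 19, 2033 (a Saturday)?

April 14, 2033

March 2033 starts on a Tuesday; its first Thursday is the 3rd, so the 2nd Thursday is the 10th — March 10, 2033.
That is not after March 19, 2033, so look at April 2033.
April 2033 starts on a Friday; its first Thursday is the 7th, so the 2nd Thursday is the 14th — April 14, 2033.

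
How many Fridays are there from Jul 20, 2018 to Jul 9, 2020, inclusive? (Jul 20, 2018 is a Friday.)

Jul 20, 2018 is a Friday; the first Friday on or after it is Jul 20, 2018.
From Jul 20, 2018 to Jul 9, 2020: 164 + 365 + 191 = 720 days (rest of 2018, 2019, to Jul 9, 2020 in 2020).
720 ÷ 7 = 102 full weeks with remainder 6, so 102 more Fridays after the first → 103.

103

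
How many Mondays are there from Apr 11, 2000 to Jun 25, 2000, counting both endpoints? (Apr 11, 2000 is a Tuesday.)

10

Apr 11, 2000 is a Tuesday; the first Monday on or after it is Apr 17, 2000 (6 days later).
From Apr 17, 2000 to Jun 25, 2000: 13 + 31 + 25 = 69 days (rest of Apr, May, Jun).
69 ÷ 7 = 9 full weeks with remainder 6, so 9 more Mondays after the first → 10.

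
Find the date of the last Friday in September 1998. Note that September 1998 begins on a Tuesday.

September 1998 begins on a Tuesday, so the first Friday is September 4 (3 days later).
September 1998 has 30 days. Adding weeks: 4, 11, 18, 25 — the last one ≤ 30 is the 25th.

25 September 1998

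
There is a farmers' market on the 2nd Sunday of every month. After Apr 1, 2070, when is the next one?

Apr 13, 2070

Apr 2070 starts on a Tuesday; its first Sunday is the 6th, so the 2nd Sunday is the 13th — Apr 13, 2070.
Apr 13, 2070 is after Apr 1, 2070, so that is the next one.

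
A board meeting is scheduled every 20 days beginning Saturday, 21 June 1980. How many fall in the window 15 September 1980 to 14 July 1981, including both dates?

15

Occurrences land 20·i days after 21 June 1980 for i = 0, 1, 2, …
15 September 1980 is 86 days after the start; 86 ÷ 20 = 4 remainder 6; since the remainder is 6, round up to i = 5. First occurrence in the window: #6 on 29 September 1980 (5×20 = 100 days in).
14 July 1981 is 388 days after the start; 388 ÷ 20 = 19 remainder 8. Last occurrence in the window: #20 on 6 July 1981.
Occurrences #6 through #20: 15 in total.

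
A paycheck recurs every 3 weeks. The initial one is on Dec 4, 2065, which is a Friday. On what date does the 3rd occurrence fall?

The 3rd occurrence is 2 intervals after the first: 2 × 21 = 42 days after Dec 4, 2065.
Dec has 31 days — 27 days to the end of Dec leaves 15.
15 days into Jan → Jan 15, 2066.

Jan 15, 2066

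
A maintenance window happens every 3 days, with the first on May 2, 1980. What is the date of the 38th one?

Aug 21, 1980

The 38th occurrence is 37 intervals after the first: 37 × 3 = 111 days after May 2, 1980.
May has 31 days — 29 days to the end of May leaves 82.
Jun has 30 days (52 left).
Jul has 31 days (21 left).
21 days into Aug → Aug 21, 1980.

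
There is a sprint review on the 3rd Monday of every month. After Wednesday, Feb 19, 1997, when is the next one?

Feb 1997 starts on a Saturday; its first Monday is the 3rd, so the 3rd Monday is the 17th — Feb 17, 1997.
That is not after Feb 19, 1997, so look at Mar 1997.
Mar 1997 starts on a Saturday; its first Monday is the 3rd, so the 3rd Monday is the 17th — Mar 17, 1997.

Mar 17, 1997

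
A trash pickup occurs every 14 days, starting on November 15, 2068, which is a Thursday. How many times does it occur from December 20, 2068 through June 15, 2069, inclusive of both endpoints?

Occurrences land 14·i days after November 15, 2068 for i = 0, 1, 2, …
December 20, 2068 is 35 days after the start; 35 ÷ 14 = 2 remainder 7; since the remainder is 7, round up to i = 3. First occurrence in the window: #4 on December 27, 2068 (3×14 = 42 days in).
June 15, 2069 is 212 days after the start; 212 ÷ 14 = 15 remainder 2. Last occurrence in the window: #16 on June 13, 2069.
Occurrences #4 through #16: 13 in total.

13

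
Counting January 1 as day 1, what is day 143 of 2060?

2060-05-22

January has 31 days (143 − 31 = 112 remain).
February has 29 days (112 − 29 = 83 remain).
March has 31 days (83 − 31 = 52 remain).
April has 30 days (52 − 30 = 22 remain).
22 into May → May 22.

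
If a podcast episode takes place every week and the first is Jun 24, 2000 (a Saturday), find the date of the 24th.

The 24th occurrence is 23 intervals after the first: 23 × 7 = 161 days after Jun 24, 2000.
Jun has 30 days — 6 days to the end of Jun leaves 155.
Jul has 31 days (124 left).
Aug has 31 days (93 left).
Sep has 30 days (63 left).
Oct has 31 days (32 left).
Nov has 30 days (2 left).
2 days into Dec → Dec 2, 2000.

Dec 2, 2000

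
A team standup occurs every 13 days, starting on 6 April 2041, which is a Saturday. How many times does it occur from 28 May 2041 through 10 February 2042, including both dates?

20

Occurrences land 13·i days after 6 April 2041 for i = 0, 1, 2, …
28 May 2041 is 52 days after the start; 52 ÷ 13 = 4 remainder 0. First occurrence in the window: #5 on 28 May 2041 (4×13 = 52 days in).
10 February 2042 is 310 days after the start; 310 ÷ 13 = 23 remainder 11. Last occurrence in the window: #24 on 30 January 2042.
Occurrences #5 through #24: 20 in total.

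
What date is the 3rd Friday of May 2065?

The first Friday of May 2065 is May 1.
The 3rd Friday is 2 weeks later: 1 + 14 = 15.

2065-05-15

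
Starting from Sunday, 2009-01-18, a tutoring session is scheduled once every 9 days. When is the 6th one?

The 6th occurrence is 5 intervals after the first: 5 × 9 = 45 days after 2009-01-18.
January has 31 days — 13 days to the end of January leaves 32.
February has 28 days (4 left).
4 days into March → 2009-03-04.

2009-03-04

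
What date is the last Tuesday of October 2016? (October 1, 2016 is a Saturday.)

October 2016 begins on a Saturday, so the first Tuesday is October 4 (3 days later).
October 2016 has 31 days. Adding weeks: 4, 11, 18, 25 — the last one ≤ 31 is the 25th.

25 October 2016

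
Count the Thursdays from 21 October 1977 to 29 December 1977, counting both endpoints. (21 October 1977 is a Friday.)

21 October 1977 is a Friday; the first Thursday on or after it is 27 October 1977 (6 days later).
From 27 October 1977 to 29 December 1977: 4 + 30 + 29 = 63 days (rest of October, November, December).
63 ÷ 7 = 9 full weeks with remainder 0, so 9 more Thursdays after the first → 10.

10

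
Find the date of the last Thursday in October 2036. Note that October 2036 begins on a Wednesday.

October 2036 begins on a Wednesday, so the first Thursday is October 2 (1 day later).
October 2036 has 31 days. Adding weeks: 2, 9, 16, 23, 30 — the last one ≤ 31 is the 30th.

2036-10-30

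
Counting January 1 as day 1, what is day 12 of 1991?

12 into January → January 12.

12 January 1991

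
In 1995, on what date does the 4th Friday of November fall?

1995-11-24

The first Friday of November 1995 is November 3.
The 4th Friday is 3 weeks later: 3 + 21 = 24.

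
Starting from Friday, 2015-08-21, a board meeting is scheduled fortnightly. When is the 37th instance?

The 37th occurrence is 36 intervals after the first: 36 × 14 = 504 days after 2015-08-21.
August has 31 days — 10 days to the end of August leaves 494.
From end of August to end of 2015 is 122 days (372 left).
2016 has 366 days (6 left).
6 days into January → 2017-01-06.

2017-01-06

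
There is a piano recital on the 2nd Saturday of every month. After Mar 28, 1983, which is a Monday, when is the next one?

Apr 9, 1983

Mar 1983 starts on a Tuesday; its first Saturday is the 5th, so the 2nd Saturday is the 12th — Mar 12, 1983.
That is not after Mar 28, 1983, so look at Apr 1983.
Apr 1983 starts on a Friday; its first Saturday is the 2nd, so the 2nd Saturday is the 9th — Apr 9, 1983.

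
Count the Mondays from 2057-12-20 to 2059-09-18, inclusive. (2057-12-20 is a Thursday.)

91

2057-12-20 is a Thursday; the first Monday on or after it is 2057-12-24 (4 days later).
From 2057-12-24 to 2059-09-18: 7 + 365 + 261 = 633 days (rest of 2057, 2058, to 2059-09-18 in 2059).
633 ÷ 7 = 90 full weeks with remainder 3, so 90 more Mondays after the first → 91.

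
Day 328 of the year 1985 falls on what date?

January has 31 days (328 − 31 = 297 remain).
February has 28 days (297 − 28 = 269 remain).
March has 31 days (269 − 31 = 238 remain).
April has 30 days (238 − 30 = 208 remain).
May has 31 days (208 − 31 = 177 remain).
June has 30 days (177 − 30 = 147 remain).
July has 31 days (147 − 31 = 116 remain).
August has 31 days (116 − 31 = 85 remain).
September has 30 days (85 − 30 = 55 remain).
October has 31 days (55 − 31 = 24 remain).
24 into November → November 24.

1985-11-24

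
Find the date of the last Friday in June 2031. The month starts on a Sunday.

June 2031 begins on a Sunday, so the first Friday is June 6 (5 days later).
June 2031 has 30 days. Adding weeks: 6, 13, 20, 27 — the last one ≤ 30 is the 27th.

2031-06-27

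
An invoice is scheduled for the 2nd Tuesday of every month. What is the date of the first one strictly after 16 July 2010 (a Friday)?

10 August 2010

July 2010 starts on a Thursday; its first Tuesday is the 6th, so the 2nd Tuesday is the 13th — 13 July 2010.
That is not after 16 July 2010, so look at August 2010.
August 2010 starts on a Sunday; its first Tuesday is the 3rd, so the 2nd Tuesday is the 10th — 10 August 2010.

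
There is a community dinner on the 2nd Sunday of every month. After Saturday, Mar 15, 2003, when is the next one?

Apr 13, 2003

Mar 2003 starts on a Saturday; its first Sunday is the 2nd, so the 2nd Sunday is the 9th — Mar 9, 2003.
That is not after Mar 15, 2003, so look at Apr 2003.
Apr 2003 starts on a Tuesday; its first Sunday is the 6th, so the 2nd Sunday is the 13th — Apr 13, 2003.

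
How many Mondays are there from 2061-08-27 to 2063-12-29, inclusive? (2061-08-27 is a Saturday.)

2061-08-27 is a Saturday; the first Monday on or after it is 2061-08-29 (2 days later).
From 2061-08-29 to 2063-12-29: 124 + 365 + 363 = 852 days (rest of 2061, 2062, to 2063-12-29 in 2063).
852 ÷ 7 = 121 full weeks with remainder 5, so 121 more Mondays after the first → 122.

122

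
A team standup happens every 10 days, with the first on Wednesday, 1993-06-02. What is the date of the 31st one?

The 31st occurrence is 30 intervals after the first: 30 × 10 = 300 days after 1993-06-02.
June has 30 days — 28 days to the end of June leaves 272.
July has 31 days (241 left).
August has 31 days (210 left).
September has 30 days (180 left).
October has 31 days (149 left).
November has 30 days (119 left).
December has 31 days (88 left).
January has 31 days (57 left).
February has 28 days (29 left).
29 days into March → 1994-03-29.

1994-03-29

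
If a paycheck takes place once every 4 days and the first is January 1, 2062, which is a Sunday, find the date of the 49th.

The 49th occurrence is 48 intervals after the first: 48 × 4 = 192 days after January 1, 2062.
January has 31 days — 30 days to the end of January leaves 162.
February has 28 days (134 left).
March has 31 days (103 left).
April has 30 days (73 left).
May has 31 days (42 left).
June has 30 days (12 left).
12 days into July → July 12, 2062.

July 12, 2062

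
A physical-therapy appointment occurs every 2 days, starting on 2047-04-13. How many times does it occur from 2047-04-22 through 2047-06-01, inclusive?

20

Occurrences land 2·i days after 2047-04-13 for i = 0, 1, 2, …
2047-04-22 is 9 days after the start; 9 ÷ 2 = 4 remainder 1; since the remainder is 1, round up to i = 5. First occurrence in the window: #6 on 2047-04-23 (5×2 = 10 days in).
2047-06-01 is 49 days after the start; 49 ÷ 2 = 24 remainder 1. Last occurrence in the window: #25 on 2047-05-31.
Occurrences #6 through #25: 20 in total.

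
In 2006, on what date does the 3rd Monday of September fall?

18 September 2006

September 2006 begins on a Friday, so the first Monday is September 4 (3 days later).
The 3rd Monday is 2 weeks later: 4 + 14 = 18.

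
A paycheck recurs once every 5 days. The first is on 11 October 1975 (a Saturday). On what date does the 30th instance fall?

4 March 1976

The 30th occurrence is 29 intervals after the first: 29 × 5 = 145 days after 11 October 1975.
October has 31 days — 20 days to the end of October leaves 125.
November has 30 days (95 left).
December has 31 days (64 left).
January has 31 days (33 left).
February has 29 days (4 left).
4 days into March → 4 March 1976.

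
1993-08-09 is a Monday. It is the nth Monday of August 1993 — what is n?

Day 9 falls in week ⌈9/7⌉ of the month.
Days 1–7 hold the 1st Monday, 8–14 the 2nd, 15–21 the 3rd, 22–28 the 4th, 29–31 the 5th.
9 is in the range for the 2nd.

2nd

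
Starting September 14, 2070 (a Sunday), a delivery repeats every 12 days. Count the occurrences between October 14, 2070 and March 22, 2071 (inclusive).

13

Occurrences land 12·i days after September 14, 2070 for i = 0, 1, 2, …
October 14, 2070 is 30 days after the start; 30 ÷ 12 = 2 remainder 6; since the remainder is 6, round up to i = 3. First occurrence in the window: #4 on October 20, 2070 (3×12 = 36 days in).
March 22, 2071 is 189 days after the start; 189 ÷ 12 = 15 remainder 9. Last occurrence in the window: #16 on March 13, 2071.
Occurrences #4 through #16: 13 in total.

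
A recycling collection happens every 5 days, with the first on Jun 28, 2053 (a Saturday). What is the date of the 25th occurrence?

The 25th occurrence is 24 intervals after the first: 24 × 5 = 120 days after Jun 28, 2053.
Jun has 30 days — 2 days to the end of Jun leaves 118.
Jul has 31 days (87 left).
Aug has 31 days (56 left).
Sep has 30 days (26 left).
26 days into Oct → Oct 26, 2053.

Oct 26, 2053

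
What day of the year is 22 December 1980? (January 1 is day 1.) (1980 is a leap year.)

Days in months before December: 31 + 29 + 31 + 30 + 31 + 30 + 31 + 31 + 30 + 31 + 30 = 335.
Plus 22 days into December → day 357.

357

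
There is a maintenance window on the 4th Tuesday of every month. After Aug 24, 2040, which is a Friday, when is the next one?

Aug 28, 2040

Aug 2040 starts on a Wednesday; its first Tuesday is the 7th, so the 4th Tuesday is the 28th — Aug 28, 2040.
Aug 28, 2040 is after Aug 24, 2040, so that is the next one.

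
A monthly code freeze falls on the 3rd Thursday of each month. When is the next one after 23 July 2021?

July 2021 starts on a Thursday; its first Thursday is the 1st, so the 3rd Thursday is the 15th — 15 July 2021.
That is not after 23 July 2021, so look at August 2021.
August 2021 starts on a Sunday; its first Thursday is the 5th, so the 3rd Thursday is the 19th — 19 August 2021.

19 August 2021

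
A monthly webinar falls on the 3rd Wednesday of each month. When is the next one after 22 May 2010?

16 June 2010

May 2010 starts on a Saturday; its first Wednesday is the 5th, so the 3rd Wednesday is the 19th — 19 May 2010.
That is not after 22 May 2010, so look at June 2010.
June 2010 starts on a Tuesday; its first Wednesday is the 2nd, so the 3rd Wednesday is the 16th — 16 June 2010.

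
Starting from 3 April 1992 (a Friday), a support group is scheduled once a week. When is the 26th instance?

25 September 1992

The 26th occurrence is 25 intervals after the first: 25 × 7 = 175 days after 3 April 1992.
April has 30 days — 27 days to the end of April leaves 148.
May has 31 days (117 left).
June has 30 days (87 left).
July has 31 days (56 left).
August has 31 days (25 left).
25 days into September → 25 September 1992.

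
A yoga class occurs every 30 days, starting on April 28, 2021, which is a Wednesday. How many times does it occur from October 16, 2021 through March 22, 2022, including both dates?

Occurrences land 30·i days after April 28, 2021 for i = 0, 1, 2, …
October 16, 2021 is 171 days after the start; 171 ÷ 30 = 5 remainder 21; since the remainder is 21, round up to i = 6. First occurrence in the window: #7 on October 25, 2021 (6×30 = 180 days in).
March 22, 2022 is 328 days after the start; 328 ÷ 30 = 10 remainder 28. Last occurrence in the window: #11 on February 22, 2022.
Occurrences #7 through #11: 5 in total.

5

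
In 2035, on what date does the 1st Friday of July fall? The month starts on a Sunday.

July 2035 begins on a Sunday, so the first Friday is July 6 (5 days later).

6 July 2035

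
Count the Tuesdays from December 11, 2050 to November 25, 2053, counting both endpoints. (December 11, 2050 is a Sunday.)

155

December 11, 2050 is a Sunday; the first Tuesday on or after it is December 13, 2050 (2 days later).
From December 13, 2050 to November 25, 2053: 18 + 365 + 366 + 329 = 1078 days (rest of 2050, 2051, 2052, to November 25, 2053 in 2053).
1078 ÷ 7 = 154 full weeks with remainder 0, so 154 more Tuesdays after the first → 155.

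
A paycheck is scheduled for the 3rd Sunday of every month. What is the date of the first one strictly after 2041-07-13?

July 2041 starts on a Monday; its first Sunday is the 7th, so the 3rd Sunday is the 21st — 2041-07-21.
2041-07-21 is after 2041-07-13, so that is the next one.

2041-07-21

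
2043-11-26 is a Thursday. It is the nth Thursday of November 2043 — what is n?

Day 26 falls in week ⌈26/7⌉ of the month.
Days 1–7 hold the 1st Thursday, 8–14 the 2nd, 15–21 the 3rd, 22–28 the 4th, 29–31 the 5th.
26 is in the range for the 4th.

4th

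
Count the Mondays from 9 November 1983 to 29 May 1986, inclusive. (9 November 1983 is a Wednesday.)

133

9 November 1983 is a Wednesday; the first Monday on or after it is 14 November 1983 (5 days later).
From 14 November 1983 to 29 May 1986: 47 + 366 + 365 + 149 = 927 days (rest of 1983, 1984, 1985, to 29 May 1986 in 1986).
927 ÷ 7 = 132 full weeks with remainder 3, so 132 more Mondays after the first → 133.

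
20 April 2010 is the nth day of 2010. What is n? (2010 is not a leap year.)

Days in months before April: 31 + 28 + 31 = 90.
Plus 20 days into April → day 110.

110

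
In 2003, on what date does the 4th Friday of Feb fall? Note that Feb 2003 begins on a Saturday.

Feb 28, 2003

Feb 2003 begins on a Saturday, so the first Friday is Feb 7 (6 days later).
The 4th Friday is 3 weeks later: 7 + 21 = 28.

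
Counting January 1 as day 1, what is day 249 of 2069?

January has 31 days (249 − 31 = 218 remain).
February has 28 days (218 − 28 = 190 remain).
March has 31 days (190 − 31 = 159 remain).
April has 30 days (159 − 30 = 129 remain).
May has 31 days (129 − 31 = 98 remain).
June has 30 days (98 − 30 = 68 remain).
July has 31 days (68 − 31 = 37 remain).
August has 31 days (37 − 31 = 6 remain).
6 into September → September 6.

September 6, 2069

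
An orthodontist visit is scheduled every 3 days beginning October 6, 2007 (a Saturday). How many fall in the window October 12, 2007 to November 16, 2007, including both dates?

Occurrences land 3·i days after October 6, 2007 for i = 0, 1, 2, …
October 12, 2007 is 6 days after the start; 6 ÷ 3 = 2 remainder 0. First occurrence in the window: #3 on October 12, 2007 (2×3 = 6 days in).
November 16, 2007 is 41 days after the start; 41 ÷ 3 = 13 remainder 2. Last occurrence in the window: #14 on November 14, 2007.
Occurrences #3 through #14: 12 in total.

12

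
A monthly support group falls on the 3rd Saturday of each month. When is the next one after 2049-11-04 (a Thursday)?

November 2049 starts on a Monday; its first Saturday is the 6th, so the 3rd Saturday is the 20th — 2049-11-20.
2049-11-20 is after 2049-11-04, so that is the next one.

2049-11-20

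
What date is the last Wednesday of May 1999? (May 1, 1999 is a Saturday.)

May 1999 begins on a Saturday, so the first Wednesday is May 5 (4 days later).
May 1999 has 31 days. Adding weeks: 5, 12, 19, 26 — the last one ≤ 31 is the 26th.

1999-05-26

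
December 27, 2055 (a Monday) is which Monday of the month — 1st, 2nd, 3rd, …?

Day 27 falls in week ⌈27/7⌉ of the month.
Days 1–7 hold the 1st Monday, 8–14 the 2nd, 15–21 the 3rd, 22–28 the 4th, 29–31 the 5th.
27 is in the range for the 4th.

4th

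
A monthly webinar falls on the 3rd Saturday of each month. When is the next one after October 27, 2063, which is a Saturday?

October 2063 starts on a Monday; its first Saturday is the 6th, so the 3rd Saturday is the 20th — October 20, 2063.
That is not after October 27, 2063, so look at November 2063.
November 2063 starts on a Thursday; its first Saturday is the 3rd, so the 3rd Saturday is the 17th — November 17, 2063.

November 17, 2063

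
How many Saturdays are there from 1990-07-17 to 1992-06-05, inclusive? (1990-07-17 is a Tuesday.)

98

1990-07-17 is a Tuesday; the first Saturday on or after it is 1990-07-21 (4 days later).
From 1990-07-21 to 1992-06-05: 163 + 365 + 157 = 685 days (rest of 1990, 1991, to 1992-06-05 in 1992).
685 ÷ 7 = 97 full weeks with remainder 6, so 97 more Saturdays after the first → 98.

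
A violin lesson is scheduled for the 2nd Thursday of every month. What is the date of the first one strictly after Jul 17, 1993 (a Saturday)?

Aug 12, 1993

Jul 1993 starts on a Thursday; its first Thursday is the 1st, so the 2nd Thursday is the 8th — Jul 8, 1993.
That is not after Jul 17, 1993, so look at Aug 1993.
Aug 1993 starts on a Sunday; its first Thursday is the 5th, so the 2nd Thursday is the 12th — Aug 12, 1993.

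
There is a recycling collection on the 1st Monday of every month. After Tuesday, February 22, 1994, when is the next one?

March 7, 1994

February 1994 starts on a Tuesday, so its 1st Monday is February 7, 1994 (6 days in).
That is not after February 22, 1994, so look at March 1994.
March 1994 starts on a Tuesday, so its 1st Monday is March 7, 1994 (6 days in).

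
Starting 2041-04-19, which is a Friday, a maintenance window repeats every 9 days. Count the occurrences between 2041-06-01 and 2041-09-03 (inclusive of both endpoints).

11

Occurrences land 9·i days after 2041-04-19 for i = 0, 1, 2, …
2041-06-01 is 43 days after the start; 43 ÷ 9 = 4 remainder 7; since the remainder is 7, round up to i = 5. First occurrence in the window: #6 on 2041-06-03 (5×9 = 45 days in).
2041-09-03 is 137 days after the start; 137 ÷ 9 = 15 remainder 2. Last occurrence in the window: #16 on 2041-09-01.
Occurrences #6 through #16: 11 in total.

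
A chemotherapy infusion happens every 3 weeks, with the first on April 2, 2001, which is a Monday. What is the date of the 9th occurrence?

The 9th occurrence is 8 intervals after the first: 8 × 21 = 168 days after April 2, 2001.
April has 30 days — 28 days to the end of April leaves 140.
May has 31 days (109 left).
June has 30 days (79 left).
July has 31 days (48 left).
August has 31 days (17 left).
17 days into September → September 17, 2001.

September 17, 2001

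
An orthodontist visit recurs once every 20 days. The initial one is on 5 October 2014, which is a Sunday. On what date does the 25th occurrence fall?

28 January 2016

The 25th occurrence is 24 intervals after the first: 24 × 20 = 480 days after 5 October 2014.
October has 31 days — 26 days to the end of October leaves 454.
From end of October to end of 2014 is 61 days (393 left).
2015 has 365 days (28 left).
28 days into January → 28 January 2016.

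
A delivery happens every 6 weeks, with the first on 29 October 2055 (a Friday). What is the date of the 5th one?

The 5th occurrence is 4 intervals after the first: 4 × 42 = 168 days after 29 October 2055.
October has 31 days — 2 days to the end of October leaves 166.
November has 30 days (136 left).
December has 31 days (105 left).
January has 31 days (74 left).
February has 29 days (45 left).
March has 31 days (14 left).
14 days into April → 14 April 2056.

14 April 2056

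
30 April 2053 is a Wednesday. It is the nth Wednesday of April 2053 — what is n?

Day 30 falls in week ⌈30/7⌉ of the month.
Days 1–7 hold the 1st Wednesday, 8–14 the 2nd, 15–21 the 3rd, 22–28 the 4th, 29–31 the 5th.
30 is in the range for the 5th.

5th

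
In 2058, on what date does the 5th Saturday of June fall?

The first Saturday of June 2058 is June 1.
The 5th Saturday is 4 weeks later: 1 + 28 = 29.

29 June 2058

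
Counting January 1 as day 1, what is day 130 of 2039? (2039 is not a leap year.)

January has 31 days (130 − 31 = 99 remain).
February has 28 days (99 − 28 = 71 remain).
March has 31 days (71 − 31 = 40 remain).
April has 30 days (40 − 30 = 10 remain).
10 into May → May 10.

2039-05-10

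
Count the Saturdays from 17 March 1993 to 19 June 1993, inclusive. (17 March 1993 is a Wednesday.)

17 March 1993 is a Wednesday; the first Saturday on or after it is 20 March 1993 (3 days later).
From 20 March 1993 to 19 June 1993: 11 + 30 + 31 + 19 = 91 days (rest of March, April, May, June).
91 ÷ 7 = 13 full weeks with remainder 0, so 13 more Saturdays after the first → 14.

14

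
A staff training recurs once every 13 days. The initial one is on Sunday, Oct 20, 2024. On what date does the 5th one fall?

Dec 11, 2024

The 5th occurrence is 4 intervals after the first: 4 × 13 = 52 days after Oct 20, 2024.
Oct has 31 days — 11 days to the end of Oct leaves 41.
Nov has 30 days (11 left).
11 days into Dec → Dec 11, 2024.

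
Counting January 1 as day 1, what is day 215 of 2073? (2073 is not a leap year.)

Jan has 31 days (215 − 31 = 184 remain).
Feb has 28 days (184 − 28 = 156 remain).
Mar has 31 days (156 − 31 = 125 remain).
Apr has 30 days (125 − 30 = 95 remain).
May has 31 days (95 − 31 = 64 remain).
Jun has 30 days (64 − 30 = 34 remain).
Jul has 31 days (34 − 31 = 3 remain).
3 into Aug → Aug 3.

Aug 3, 2073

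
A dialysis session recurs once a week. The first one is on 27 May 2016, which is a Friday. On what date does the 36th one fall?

The 36th occurrence is 35 intervals after the first: 35 × 7 = 245 days after 27 May 2016.
May has 31 days — 4 days to the end of May leaves 241.
June has 30 days (211 left).
July has 31 days (180 left).
August has 31 days (149 left).
September has 30 days (119 left).
October has 31 days (88 left).
November has 30 days (58 left).
December has 31 days (27 left).
27 days into January → 27 January 2017.

27 January 2017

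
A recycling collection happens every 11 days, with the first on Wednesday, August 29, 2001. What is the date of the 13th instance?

The 13th occurrence is 12 intervals after the first: 12 × 11 = 132 days after August 29, 2001.
August has 31 days — 2 days to the end of August leaves 130.
September has 30 days (100 left).
October has 31 days (69 left).
November has 30 days (39 left).
December has 31 days (8 left).
8 days into January → January 8, 2002.

January 8, 2002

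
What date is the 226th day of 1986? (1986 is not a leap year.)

January has 31 days (226 − 31 = 195 remain).
February has 28 days (195 − 28 = 167 remain).
March has 31 days (167 − 31 = 136 remain).
April has 30 days (136 − 30 = 106 remain).
May has 31 days (106 − 31 = 75 remain).
June has 30 days (75 − 30 = 45 remain).
July has 31 days (45 − 31 = 14 remain).
14 into August → August 14.

1986-08-14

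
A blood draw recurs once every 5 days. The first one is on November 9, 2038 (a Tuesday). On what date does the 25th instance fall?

The 25th occurrence is 24 intervals after the first: 24 × 5 = 120 days after November 9, 2038.
November has 30 days — 21 days to the end of November leaves 99.
December has 31 days (68 left).
January has 31 days (37 left).
February has 28 days (9 left).
9 days into March → March 9, 2039.

March 9, 2039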